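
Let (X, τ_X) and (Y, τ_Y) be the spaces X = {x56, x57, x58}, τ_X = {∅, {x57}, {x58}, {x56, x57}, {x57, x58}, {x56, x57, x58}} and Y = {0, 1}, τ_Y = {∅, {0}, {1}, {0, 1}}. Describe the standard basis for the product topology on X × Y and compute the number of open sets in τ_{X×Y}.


Basis B = {∅ × ∅, {x57} × {0}, {x57} × {1}, {x58} × {0}, {x58} × {1}, {x56, x57} × {0}, {x56, x57} × {1}, {x57} × {0, 1}, {x57, x58} × {0}, {x57, x58} × {1}, {x58} × {0, 1}, {x56, x57, x58} × {0}, {x56, x57, x58} × {1}, {x56, x57} × {0, 1}, {x57, x58} × {0, 1}, {x56, x57, x58} × {0, 1}}; |τ_{X×Y}| = 36.

Enumerate products U × V with U ∈ τ_X, V ∈ τ_Y (deduplicated):
  ∅ × ∅ = {} (∅)
  {x57} × {0} = {(x57,0)}
  {x57} × {1} = {(x57,1)}
  {x58} × {0} = {(x58,0)}
  {x58} × {1} = {(x58,1)}
  {x56, x57} × {0} = {(x56,0), (x57,0)}
  {x56, x57} × {1} = {(x56,1), (x57,1)}
  {x57} × {0, 1} = {(x57,0), (x57,1)}
  {x57, x58} × {0} = {(x57,0), (x58,0)}
  {x57, x58} × {1} = {(x57,1), (x58,1)}
  {x58} × {0, 1} = {(x58,0), (x58,1)}
  {x56, x57, x58} × {0} = {(x56,0), (x57,0), (x58,0)}
  {x56, x57, x58} × {1} = {(x56,1), (x57,1), (x58,1)}
  {x56, x57} × {0, 1} = {(x56,0), (x56,1), (x57,0), (x57,1)}
  {x57, x58} × {0, 1} = {(x57,0), (x57,1), (x58,0), (x58,1)}
  {x56, x57, x58} × {0, 1} = {(x56,0), (x56,1), (x57,0), (x57,1), (x58,0), (x58,1)}
These 16 distinct sets form the basis B.
Close under arbitrary unions to get τ_{X×Y}; counting gives |τ_{X×Y}| = 36.


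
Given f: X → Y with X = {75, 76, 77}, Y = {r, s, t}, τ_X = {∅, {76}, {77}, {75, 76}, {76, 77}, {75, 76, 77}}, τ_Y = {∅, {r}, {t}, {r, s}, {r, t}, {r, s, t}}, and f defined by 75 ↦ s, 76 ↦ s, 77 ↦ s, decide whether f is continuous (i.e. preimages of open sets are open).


f IS continuous.

Compute f^{-1}(U) for each U ∈ τ_Y:
  U = ∅: f^{-1}(U) = ∅ ∈ τ_X ✓.
  U = {r}: f^{-1}(U) = ∅ ∈ τ_X ✓.
  U = {t}: f^{-1}(U) = ∅ ∈ τ_X ✓.
  U = {r, s}: f^{-1}(U) = {75, 76, 77} ∈ τ_X ✓.
  U = {r, t}: f^{-1}(U) = ∅ ∈ τ_X ✓.
  U = {r, s, t}: f^{-1}(U) = {75, 76, 77} ∈ τ_X ✓.
Every preimage lies in τ_X, so f IS continuous.


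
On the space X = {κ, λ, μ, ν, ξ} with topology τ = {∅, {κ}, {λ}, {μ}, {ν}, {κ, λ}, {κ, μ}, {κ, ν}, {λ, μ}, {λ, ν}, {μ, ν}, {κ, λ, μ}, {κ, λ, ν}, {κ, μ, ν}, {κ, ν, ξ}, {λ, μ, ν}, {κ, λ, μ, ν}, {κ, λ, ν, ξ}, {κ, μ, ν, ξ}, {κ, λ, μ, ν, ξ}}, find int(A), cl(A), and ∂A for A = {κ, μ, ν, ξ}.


int(A) = {κ, μ, ν, ξ}, cl(A) = {κ, μ, ν, ξ}, ∂A = ∅.

Closed sets in (X, τ) are complements of opens:
  closed(X, τ) = {∅, {λ}, {μ}, {ξ}, {κ, ξ}, {λ, μ}, {λ, ξ}, {μ, ξ}, {ν, ξ}, {κ, λ, ξ}, {κ, μ, ξ}, {κ, ν, ξ}, {λ, μ, ξ}, {λ, ν, ξ}, {μ, ν, ξ}, {κ, λ, μ, ξ}, {κ, λ, ν, ξ}, {κ, μ, ν, ξ}, {λ, μ, ν, ξ}, {κ, λ, μ, ν, ξ}}.
int(A) = ⋃ {U ∈ τ : U ⊆ A}. Opens contained in A: ∅, {κ}, {μ}, {ν}, {κ, μ}, {κ, ν}, {μ, ν}, {κ, μ, ν}, {κ, ν, ξ}, {κ, μ, ν, ξ}.
Taking the union of these: int(A) = {κ, μ, ν, ξ}.
cl(A) = ⋂ {C closed : A ⊆ C}. Closed sets containing A: {κ, μ, ν, ξ}, {κ, λ, μ, ν, ξ}.
Intersecting these: cl(A) = {κ, μ, ν, ξ}.
∂A = cl(A) ∖ int(A) = {κ, μ, ν, ξ} ∖ {κ, μ, ν, ξ} = ∅.


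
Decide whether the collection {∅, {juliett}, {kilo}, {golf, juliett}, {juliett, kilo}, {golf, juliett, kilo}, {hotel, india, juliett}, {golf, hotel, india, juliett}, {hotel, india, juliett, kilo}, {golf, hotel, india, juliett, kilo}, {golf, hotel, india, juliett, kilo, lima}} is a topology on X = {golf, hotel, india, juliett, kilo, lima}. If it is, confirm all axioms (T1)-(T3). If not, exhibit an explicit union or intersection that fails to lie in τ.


τ IS a topology on X.

Axiom (T1): ∅ ∈ τ? Yes; X ∈ τ? Yes.
Axiom (T2/T3): check pairwise unions and intersections of members of τ.
All pairwise intersections and unions checked — each lies in τ. Therefore τ satisfies (T1), (T2), (T3): it IS a topology on X.


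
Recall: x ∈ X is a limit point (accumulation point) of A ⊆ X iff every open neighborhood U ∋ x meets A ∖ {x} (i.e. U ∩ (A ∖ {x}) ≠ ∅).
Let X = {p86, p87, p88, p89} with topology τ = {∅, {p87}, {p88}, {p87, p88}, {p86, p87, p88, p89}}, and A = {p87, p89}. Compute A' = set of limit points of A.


A' = {p86, p89}

For each x ∈ X, list the open sets U ∈ τ with x ∈ U, then check whether U ∩ (A ∖ {x}) ≠ ∅ for every such U.
  x = p86: opens ∋ x are {p86, p87, p88, p89}; each meets A ∖ {p86}, so x IS a limit point.
  x = p87: open {p87} ∋ x has {p87} ∩ (A ∖ {p87}) = ∅, so x is NOT a limit point.
  x = p88: open {p88} ∋ x has {p88} ∩ (A ∖ {p88}) = ∅, so x is NOT a limit point.
  x = p89: opens ∋ x are {p86, p87, p88, p89}; each meets A ∖ {p89}, so x IS a limit point.
Collecting: A' = {p86, p89}.


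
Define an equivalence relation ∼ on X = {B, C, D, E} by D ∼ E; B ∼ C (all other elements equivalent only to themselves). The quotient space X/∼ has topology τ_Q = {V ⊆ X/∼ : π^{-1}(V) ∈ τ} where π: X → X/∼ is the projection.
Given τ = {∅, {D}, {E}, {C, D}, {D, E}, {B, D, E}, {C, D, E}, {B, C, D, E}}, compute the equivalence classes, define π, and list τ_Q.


X/∼ = {[B=C], [D=E]}; |τ_Q| = 3.

Equivalence classes: [B=C], [D=E].
Quotient map π: X → X/∼ sends B ↦ [B=C], C ↦ [B=C], D ↦ [D=E], E ↦ [D=E].
For each subset V ⊆ X/∼, compute π^{-1}(V) ⊆ X and check whether π^{-1}(V) ∈ τ. V is open in τ_Q iff π^{-1}(V) ∈ τ.
  V = {}: π^{-1}(V) = ∅ ∈ τ ✓.
  V = {[B=C]}: π^{-1}(V) = {B, C} ∉ τ ✗.
  V = {[D=E]}: π^{-1}(V) = {D, E} ∈ τ ✓.
  V = {[B=C], [D=E]}: π^{-1}(V) = {B, C, D, E} ∈ τ ✓.
Open sets in the quotient: τ_Q = {{}, {[D=E]}, {[B=C], [D=E]}} (3 elements).


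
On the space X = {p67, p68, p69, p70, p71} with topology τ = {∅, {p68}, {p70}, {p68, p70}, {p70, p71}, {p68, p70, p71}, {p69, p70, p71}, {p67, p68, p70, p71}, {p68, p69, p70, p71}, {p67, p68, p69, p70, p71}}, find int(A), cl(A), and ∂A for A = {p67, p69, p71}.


int(A) = ∅, cl(A) = {p67, p69, p71}, ∂A = {p67, p69, p71}.

Closed sets in (X, τ) are complements of opens:
  closed(X, τ) = {∅, {p67}, {p69}, {p67, p68}, {p67, p69}, {p67, p68, p69}, {p67, p69, p71}, {p67, p68, p69, p71}, {p67, p69, p70, p71}, {p67, p68, p69, p70, p71}}.
int(A) = ⋃ {U ∈ τ : U ⊆ A}. Opens contained in A: ∅.
Taking the union of these: int(A) = ∅.
cl(A) = ⋂ {C closed : A ⊆ C}. Closed sets containing A: {p67, p69, p71}, {p67, p68, p69, p71}, {p67, p69, p70, p71}, {p67, p68, p69, p70, p71}.
Intersecting these: cl(A) = {p67, p69, p71}.
∂A = cl(A) ∖ int(A) = {p67, p69, p71} ∖ ∅ = {p67, p69, p71}.


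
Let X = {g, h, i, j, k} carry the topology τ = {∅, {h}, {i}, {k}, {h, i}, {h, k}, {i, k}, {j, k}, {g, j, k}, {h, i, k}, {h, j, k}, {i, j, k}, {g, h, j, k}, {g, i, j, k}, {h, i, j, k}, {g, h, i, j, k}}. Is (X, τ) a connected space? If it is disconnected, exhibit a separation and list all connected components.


(X, τ) is disconnected; components = [{h}, {i}, {g, j, k}].

Find clopen sets (U ∈ τ with X ∖ U ∈ τ):
  U = ∅, X ∖ U = {g, h, i, j, k} — both open, so U is clopen.
  U = {h}, X ∖ U = {g, i, j, k} — both open, so U is clopen.
  U = {i}, X ∖ U = {g, h, j, k} — both open, so U is clopen.
  U = {h, i}, X ∖ U = {g, j, k} — both open, so U is clopen.
  U = {g, j, k}, X ∖ U = {h, i} — both open, so U is clopen.
  U = {g, h, j, k}, X ∖ U = {i} — both open, so U is clopen.
  U = {g, i, j, k}, X ∖ U = {h} — both open, so U is clopen.
  U = {g, h, i, j, k}, X ∖ U = ∅ — both open, so U is clopen.
Nontrivial clopen(s) exist: e.g. {g, i, j, k}. So (X, τ) is disconnected.
Compute connected components by grouping points that agree on all clopens:
  component: {h}
  component: {i}
  component: {g, j, k}


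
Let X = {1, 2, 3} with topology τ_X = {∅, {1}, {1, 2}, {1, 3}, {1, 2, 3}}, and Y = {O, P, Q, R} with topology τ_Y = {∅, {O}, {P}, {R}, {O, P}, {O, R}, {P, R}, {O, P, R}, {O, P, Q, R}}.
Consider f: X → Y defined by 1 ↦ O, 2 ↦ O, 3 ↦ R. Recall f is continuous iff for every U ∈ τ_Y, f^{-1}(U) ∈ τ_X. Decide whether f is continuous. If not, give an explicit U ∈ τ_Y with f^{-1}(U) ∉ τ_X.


f is NOT continuous.

Compute f^{-1}(U) for each U ∈ τ_Y:
  U = ∅: f^{-1}(U) = ∅ ∈ τ_X ✓.
  U = {O}: f^{-1}(U) = {1, 2} ∈ τ_X ✓.
  U = {P}: f^{-1}(U) = ∅ ∈ τ_X ✓.
  U = {R}: f^{-1}(U) = {3} ∉ τ_X ✗.
  U = {O, P}: f^{-1}(U) = {1, 2} ∈ τ_X ✓.
  U = {O, R}: f^{-1}(U) = {1, 2, 3} ∈ τ_X ✓.
  U = {P, R}: f^{-1}(U) = {3} ∉ τ_X ✗.
  U = {O, P, R}: f^{-1}(U) = {1, 2, 3} ∈ τ_X ✓.
  U = {O, P, Q, R}: f^{-1}(U) = {1, 2, 3} ∈ τ_X ✓.
Found U = {R} with f^{-1}(U) = {3} not in τ_X. Therefore f is NOT continuous.


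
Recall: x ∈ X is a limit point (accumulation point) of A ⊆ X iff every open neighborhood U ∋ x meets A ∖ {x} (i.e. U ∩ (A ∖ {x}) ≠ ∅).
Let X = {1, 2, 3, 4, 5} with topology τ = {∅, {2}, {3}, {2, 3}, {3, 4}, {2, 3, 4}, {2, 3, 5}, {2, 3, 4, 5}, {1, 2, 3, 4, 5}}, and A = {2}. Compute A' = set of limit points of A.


A' = {1, 5}

For each x ∈ X, list the open sets U ∈ τ with x ∈ U, then check whether U ∩ (A ∖ {x}) ≠ ∅ for every such U.
  x = 1: opens ∋ x are {1, 2, 3, 4, 5}; each meets A ∖ {1}, so x IS a limit point.
  x = 2: open {2} ∋ x has {2} ∩ (A ∖ {2}) = ∅, so x is NOT a limit point.
  x = 3: open {3} ∋ x has {3} ∩ (A ∖ {3}) = ∅, so x is NOT a limit point.
  x = 4: open {3, 4} ∋ x has {3, 4} ∩ (A ∖ {4}) = ∅, so x is NOT a limit point.
  x = 5: opens ∋ x are {2, 3, 5}, {2, 3, 4, 5}, {1, 2, 3, 4, 5}; each meets A ∖ {5}, so x IS a limit point.
Collecting: A' = {1, 5}.


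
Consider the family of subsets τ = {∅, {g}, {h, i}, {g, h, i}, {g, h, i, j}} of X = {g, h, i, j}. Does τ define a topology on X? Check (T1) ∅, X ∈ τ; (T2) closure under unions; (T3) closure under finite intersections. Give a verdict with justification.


τ IS a topology on X.

Axiom (T1): ∅ ∈ τ? Yes; X ∈ τ? Yes.
Axiom (T2/T3): check pairwise unions and intersections of members of τ.
All pairwise intersections and unions checked — each lies in τ. Therefore τ satisfies (T1), (T2), (T3): it IS a topology on X.


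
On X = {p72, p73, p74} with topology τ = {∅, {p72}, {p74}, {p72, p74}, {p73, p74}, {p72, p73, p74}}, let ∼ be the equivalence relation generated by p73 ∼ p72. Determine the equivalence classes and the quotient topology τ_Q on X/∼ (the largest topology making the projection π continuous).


X/∼ = {[p72=p73], [p74]}; |τ_Q| = 3.

Equivalence classes: [p72=p73], [p74].
Quotient map π: X → X/∼ sends p72 ↦ [p72=p73], p73 ↦ [p72=p73], p74 ↦ [p74].
For each subset V ⊆ X/∼, compute π^{-1}(V) ⊆ X and check whether π^{-1}(V) ∈ τ. V is open in τ_Q iff π^{-1}(V) ∈ τ.
  V = {}: π^{-1}(V) = ∅ ∈ τ ✓.
  V = {[p72=p73]}: π^{-1}(V) = {p72, p73} ∉ τ ✗.
  V = {[p74]}: π^{-1}(V) = {p74} ∈ τ ✓.
  V = {[p72=p73], [p74]}: π^{-1}(V) = {p72, p73, p74} ∈ τ ✓.
Open sets in the quotient: τ_Q = {{}, {[p74]}, {[p72=p73], [p74]}} (3 elements).


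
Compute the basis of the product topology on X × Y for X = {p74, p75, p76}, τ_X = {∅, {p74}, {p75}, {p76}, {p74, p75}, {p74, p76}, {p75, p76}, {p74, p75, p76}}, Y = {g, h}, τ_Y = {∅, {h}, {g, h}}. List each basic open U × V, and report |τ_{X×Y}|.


Basis B = {∅ × ∅, {p74} × {h}, {p75} × {h}, {p76} × {h}, {p74} × {g, h}, {p74, p75} × {h}, {p74, p76} × {h}, {p75} × {g, h}, {p75, p76} × {h}, {p76} × {g, h}, {p74, p75, p76} × {h}, {p74, p75} × {g, h}, {p74, p76} × {g, h}, {p75, p76} × {g, h}, {p74, p75, p76} × {g, h}}; |τ_{X×Y}| = 27.

Enumerate products U × V with U ∈ τ_X, V ∈ τ_Y (deduplicated):
  ∅ × ∅ = {} (∅)
  {p74} × {h} = {(p74,h)}
  {p75} × {h} = {(p75,h)}
  {p76} × {h} = {(p76,h)}
  {p74} × {g, h} = {(p74,g), (p74,h)}
  {p74, p75} × {h} = {(p74,h), (p75,h)}
  {p74, p76} × {h} = {(p74,h), (p76,h)}
  {p75} × {g, h} = {(p75,g), (p75,h)}
  {p75, p76} × {h} = {(p75,h), (p76,h)}
  {p76} × {g, h} = {(p76,g), (p76,h)}
  {p74, p75, p76} × {h} = {(p74,h), (p75,h), (p76,h)}
  {p74, p75} × {g, h} = {(p74,g), (p74,h), (p75,g), (p75,h)}
  {p74, p76} × {g, h} = {(p74,g), (p74,h), (p76,g), (p76,h)}
  {p75, p76} × {g, h} = {(p75,g), (p75,h), (p76,g), (p76,h)}
  {p74, p75, p76} × {g, h} = {(p74,g), (p74,h), (p75,g), (p75,h), (p76,g), (p76,h)}
These 15 distinct sets form the basis B.
Close under arbitrary unions to get τ_{X×Y}; counting gives |τ_{X×Y}| = 27.


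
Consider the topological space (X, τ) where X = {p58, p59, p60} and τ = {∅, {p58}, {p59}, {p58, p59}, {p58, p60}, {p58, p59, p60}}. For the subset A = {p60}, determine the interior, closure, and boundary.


int(A) = ∅, cl(A) = {p60}, ∂A = {p60}.

Closed sets in (X, τ) are complements of opens:
  closed(X, τ) = {∅, {p59}, {p60}, {p58, p60}, {p59, p60}, {p58, p59, p60}}.
int(A) = ⋃ {U ∈ τ : U ⊆ A}. Opens contained in A: ∅.
Taking the union of these: int(A) = ∅.
cl(A) = ⋂ {C closed : A ⊆ C}. Closed sets containing A: {p60}, {p58, p60}, {p59, p60}, {p58, p59, p60}.
Intersecting these: cl(A) = {p60}.
∂A = cl(A) ∖ int(A) = {p60} ∖ ∅ = {p60}.


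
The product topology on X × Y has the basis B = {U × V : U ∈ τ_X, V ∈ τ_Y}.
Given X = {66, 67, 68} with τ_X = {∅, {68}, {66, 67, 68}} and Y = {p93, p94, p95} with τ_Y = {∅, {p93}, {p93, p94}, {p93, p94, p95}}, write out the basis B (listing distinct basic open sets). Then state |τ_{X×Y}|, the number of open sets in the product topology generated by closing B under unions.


Basis B = {∅ × ∅, {68} × {p93}, {68} × {p93, p94}, {66, 67, 68} × {p93}, {68} × {p93, p94, p95}, {66, 67, 68} × {p93, p94}, {66, 67, 68} × {p93, p94, p95}}; |τ_{X×Y}| = 10.

Enumerate products U × V with U ∈ τ_X, V ∈ τ_Y (deduplicated):
  ∅ × ∅ = {} (∅)
  {68} × {p93} = {(68,p93)}
  {68} × {p93, p94} = {(68,p93), (68,p94)}
  {66, 67, 68} × {p93} = {(66,p93), (67,p93), (68,p93)}
  {68} × {p93, p94, p95} = {(68,p93), (68,p94), (68,p95)}
  {66, 67, 68} × {p93, p94} = {(66,p93), (66,p94), (67,p93), (67,p94), (68,p93), (68,p94)}
  {66, 67, 68} × {p93, p94, p95} = {(66,p93), (66,p94), (66,p95), (67,p93), (67,p94), (67,p95), (68,p93), (68,p94), (68,p95)}
These 7 distinct sets form the basis B.
Close under arbitrary unions to get τ_{X×Y}; counting gives |τ_{X×Y}| = 10.


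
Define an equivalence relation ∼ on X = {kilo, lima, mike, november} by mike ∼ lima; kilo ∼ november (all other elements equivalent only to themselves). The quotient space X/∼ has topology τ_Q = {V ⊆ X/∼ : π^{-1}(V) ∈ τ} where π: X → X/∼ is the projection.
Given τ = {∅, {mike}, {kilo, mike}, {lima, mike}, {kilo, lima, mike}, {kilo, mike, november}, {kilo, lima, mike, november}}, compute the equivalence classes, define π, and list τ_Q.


X/∼ = {[kilo=november], [lima=mike]}; |τ_Q| = 3.

Equivalence classes: [kilo=november], [lima=mike].
Quotient map π: X → X/∼ sends kilo ↦ [kilo=november], lima ↦ [lima=mike], mike ↦ [lima=mike], november ↦ [kilo=november].
For each subset V ⊆ X/∼, compute π^{-1}(V) ⊆ X and check whether π^{-1}(V) ∈ τ. V is open in τ_Q iff π^{-1}(V) ∈ τ.
  V = {}: π^{-1}(V) = ∅ ∈ τ ✓.
  V = {[kilo=november]}: π^{-1}(V) = {kilo, november} ∉ τ ✗.
  V = {[lima=mike]}: π^{-1}(V) = {lima, mike} ∈ τ ✓.
  V = {[kilo=november], [lima=mike]}: π^{-1}(V) = {kilo, lima, mike, november} ∈ τ ✓.
Open sets in the quotient: τ_Q = {{}, {[lima=mike]}, {[kilo=november], [lima=mike]}} (3 elements).


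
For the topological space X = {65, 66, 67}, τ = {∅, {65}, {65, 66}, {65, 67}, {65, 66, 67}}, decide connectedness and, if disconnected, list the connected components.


(X, τ) is connected.

Find clopen sets (U ∈ τ with X ∖ U ∈ τ):
  U = ∅, X ∖ U = {65, 66, 67} — both open, so U is clopen.
  U = {65, 66, 67}, X ∖ U = ∅ — both open, so U is clopen.
Only trivial clopens (∅ and X) exist, so (X, τ) is connected.
Compute connected components by grouping points that agree on all clopens:
  component: {65, 66, 67}


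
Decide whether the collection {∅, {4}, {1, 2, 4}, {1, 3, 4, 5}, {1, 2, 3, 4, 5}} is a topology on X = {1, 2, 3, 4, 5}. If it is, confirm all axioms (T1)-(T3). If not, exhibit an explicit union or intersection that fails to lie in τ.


τ is NOT a topology on X.

Axiom (T1): ∅ ∈ τ? Yes; X ∈ τ? Yes.
Axiom (T2/T3): check pairwise unions and intersections of members of τ.
Counterexample for (T3): {1, 2, 4} ∩ {1, 3, 4, 5} = {1, 4} ∉ τ. Therefore τ is NOT a topology.


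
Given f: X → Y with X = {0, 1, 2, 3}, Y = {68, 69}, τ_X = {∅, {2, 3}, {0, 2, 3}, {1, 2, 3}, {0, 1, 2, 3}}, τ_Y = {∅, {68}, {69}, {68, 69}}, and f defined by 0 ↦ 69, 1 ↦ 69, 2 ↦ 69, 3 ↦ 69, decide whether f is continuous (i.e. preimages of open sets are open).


f IS continuous.

Compute f^{-1}(U) for each U ∈ τ_Y:
  U = ∅: f^{-1}(U) = ∅ ∈ τ_X ✓.
  U = {68}: f^{-1}(U) = ∅ ∈ τ_X ✓.
  U = {69}: f^{-1}(U) = {0, 1, 2, 3} ∈ τ_X ✓.
  U = {68, 69}: f^{-1}(U) = {0, 1, 2, 3} ∈ τ_X ✓.
Every preimage lies in τ_X, so f IS continuous.


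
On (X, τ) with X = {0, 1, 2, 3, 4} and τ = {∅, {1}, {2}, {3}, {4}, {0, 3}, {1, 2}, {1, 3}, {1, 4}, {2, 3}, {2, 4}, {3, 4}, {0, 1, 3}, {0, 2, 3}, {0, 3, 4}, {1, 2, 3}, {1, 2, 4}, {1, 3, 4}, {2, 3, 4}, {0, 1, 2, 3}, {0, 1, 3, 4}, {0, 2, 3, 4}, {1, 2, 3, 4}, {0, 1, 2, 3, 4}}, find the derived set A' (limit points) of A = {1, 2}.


A' = ∅

For each x ∈ X, list the open sets U ∈ τ with x ∈ U, then check whether U ∩ (A ∖ {x}) ≠ ∅ for every such U.
  x = 0: open {0, 3} ∋ x has {0, 3} ∩ (A ∖ {0}) = ∅, so x is NOT a limit point.
  x = 1: open {1} ∋ x has {1} ∩ (A ∖ {1}) = ∅, so x is NOT a limit point.
  x = 2: open {2} ∋ x has {2} ∩ (A ∖ {2}) = ∅, so x is NOT a limit point.
  x = 3: open {3} ∋ x has {3} ∩ (A ∖ {3}) = ∅, so x is NOT a limit point.
  x = 4: open {4} ∋ x has {4} ∩ (A ∖ {4}) = ∅, so x is NOT a limit point.
Collecting: A' = ∅.


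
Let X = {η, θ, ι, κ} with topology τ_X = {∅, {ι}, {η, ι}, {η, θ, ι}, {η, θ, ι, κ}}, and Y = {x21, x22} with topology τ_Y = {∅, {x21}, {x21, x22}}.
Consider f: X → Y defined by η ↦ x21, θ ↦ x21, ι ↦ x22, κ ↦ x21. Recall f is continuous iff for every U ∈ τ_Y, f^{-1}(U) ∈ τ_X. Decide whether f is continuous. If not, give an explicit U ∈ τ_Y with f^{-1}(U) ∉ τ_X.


f is NOT continuous.

Compute f^{-1}(U) for each U ∈ τ_Y:
  U = ∅: f^{-1}(U) = ∅ ∈ τ_X ✓.
  U = {x21}: f^{-1}(U) = {η, θ, κ} ∉ τ_X ✗.
  U = {x21, x22}: f^{-1}(U) = {η, θ, ι, κ} ∈ τ_X ✓.
Found U = {x21} with f^{-1}(U) = {η, θ, κ} not in τ_X. Therefore f is NOT continuous.


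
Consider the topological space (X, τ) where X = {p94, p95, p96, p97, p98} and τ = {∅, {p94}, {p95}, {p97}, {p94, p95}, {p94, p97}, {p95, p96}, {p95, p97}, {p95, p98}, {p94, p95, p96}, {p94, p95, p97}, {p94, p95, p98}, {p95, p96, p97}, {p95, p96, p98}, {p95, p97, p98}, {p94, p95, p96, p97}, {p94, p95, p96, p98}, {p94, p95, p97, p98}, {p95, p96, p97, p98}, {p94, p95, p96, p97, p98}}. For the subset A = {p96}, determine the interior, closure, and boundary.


int(A) = ∅, cl(A) = {p96}, ∂A = {p96}.

Closed sets in (X, τ) are complements of opens:
  closed(X, τ) = {∅, {p94}, {p96}, {p97}, {p98}, {p94, p96}, {p94, p97}, {p94, p98}, {p96, p97}, {p96, p98}, {p97, p98}, {p94, p96, p97}, {p94, p96, p98}, {p94, p97, p98}, {p95, p96, p98}, {p96, p97, p98}, {p94, p95, p96, p98}, {p94, p96, p97, p98}, {p95, p96, p97, p98}, {p94, p95, p96, p97, p98}}.
int(A) = ⋃ {U ∈ τ : U ⊆ A}. Opens contained in A: ∅.
Taking the union of these: int(A) = ∅.
cl(A) = ⋂ {C closed : A ⊆ C}. Closed sets containing A: {p96}, {p94, p96}, {p96, p97}, {p96, p98}, {p94, p96, p97}, {p94, p96, p98}, {p95, p96, p98}, {p96, p97, p98}, {p94, p95, p96, p98}, {p94, p96, p97, p98}, {p95, p96, p97, p98}, {p94, p95, p96, p97, p98}.
Intersecting these: cl(A) = {p96}.
∂A = cl(A) ∖ int(A) = {p96} ∖ ∅ = {p96}.


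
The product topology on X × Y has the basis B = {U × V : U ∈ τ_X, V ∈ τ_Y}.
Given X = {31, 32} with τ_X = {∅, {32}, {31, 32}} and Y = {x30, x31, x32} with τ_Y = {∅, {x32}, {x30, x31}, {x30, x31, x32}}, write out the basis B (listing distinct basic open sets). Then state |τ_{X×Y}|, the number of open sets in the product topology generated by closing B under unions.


Basis B = {∅ × ∅, {32} × {x32}, {31, 32} × {x32}, {32} × {x30, x31}, {32} × {x30, x31, x32}, {31, 32} × {x30, x31}, {31, 32} × {x30, x31, x32}}; |τ_{X×Y}| = 9.

Enumerate products U × V with U ∈ τ_X, V ∈ τ_Y (deduplicated):
  ∅ × ∅ = {} (∅)
  {32} × {x32} = {(32,x32)}
  {31, 32} × {x32} = {(31,x32), (32,x32)}
  {32} × {x30, x31} = {(32,x30), (32,x31)}
  {32} × {x30, x31, x32} = {(32,x30), (32,x31), (32,x32)}
  {31, 32} × {x30, x31} = {(31,x30), (31,x31), (32,x30), (32,x31)}
  {31, 32} × {x30, x31, x32} = {(31,x30), (31,x31), (31,x32), (32,x30), (32,x31), (32,x32)}
These 7 distinct sets form the basis B.
Close under arbitrary unions to get τ_{X×Y}; counting gives |τ_{X×Y}| = 9.


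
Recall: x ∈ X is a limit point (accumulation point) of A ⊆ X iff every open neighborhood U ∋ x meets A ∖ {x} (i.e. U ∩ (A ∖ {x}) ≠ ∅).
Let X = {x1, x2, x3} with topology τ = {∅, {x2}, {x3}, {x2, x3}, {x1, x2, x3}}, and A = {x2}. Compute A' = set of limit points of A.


A' = {x1}

For each x ∈ X, list the open sets U ∈ τ with x ∈ U, then check whether U ∩ (A ∖ {x}) ≠ ∅ for every such U.
  x = x1: opens ∋ x are {x1, x2, x3}; each meets A ∖ {x1}, so x IS a limit point.
  x = x2: open {x2} ∋ x has {x2} ∩ (A ∖ {x2}) = ∅, so x is NOT a limit point.
  x = x3: open {x3} ∋ x has {x3} ∩ (A ∖ {x3}) = ∅, so x is NOT a limit point.
Collecting: A' = {x1}.


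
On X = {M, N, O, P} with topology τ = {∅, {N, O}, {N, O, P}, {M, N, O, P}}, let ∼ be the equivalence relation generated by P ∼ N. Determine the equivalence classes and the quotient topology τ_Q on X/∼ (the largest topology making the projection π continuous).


X/∼ = {[M], [N=P], [O]}; |τ_Q| = 3.

Equivalence classes: [M], [N=P], [O].
Quotient map π: X → X/∼ sends M ↦ [M], N ↦ [N=P], O ↦ [O], P ↦ [N=P].
For each subset V ⊆ X/∼, compute π^{-1}(V) ⊆ X and check whether π^{-1}(V) ∈ τ. V is open in τ_Q iff π^{-1}(V) ∈ τ.
  V = {}: π^{-1}(V) = ∅ ∈ τ ✓.
  V = {[M]}: π^{-1}(V) = {M} ∉ τ ✗.
  V = {[N=P]}: π^{-1}(V) = {N, P} ∉ τ ✗.
  V = {[M], [N=P]}: π^{-1}(V) = {M, N, P} ∉ τ ✗.
  V = {[O]}: π^{-1}(V) = {O} ∉ τ ✗.
  V = {[M], [O]}: π^{-1}(V) = {M, O} ∉ τ ✗.
  V = {[N=P], [O]}: π^{-1}(V) = {N, O, P} ∈ τ ✓.
  V = {[M], [N=P], [O]}: π^{-1}(V) = {M, N, O, P} ∈ τ ✓.
Open sets in the quotient: τ_Q = {{}, {[N=P], [O]}, {[M], [N=P], [O]}} (3 elements).


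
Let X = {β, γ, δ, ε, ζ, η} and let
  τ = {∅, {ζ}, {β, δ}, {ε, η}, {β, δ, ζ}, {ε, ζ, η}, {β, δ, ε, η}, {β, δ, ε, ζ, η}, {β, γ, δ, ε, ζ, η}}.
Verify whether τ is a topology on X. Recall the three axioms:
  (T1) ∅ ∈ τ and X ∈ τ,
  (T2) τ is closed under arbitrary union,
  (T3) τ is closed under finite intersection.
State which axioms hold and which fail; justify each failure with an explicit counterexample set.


τ IS a topology on X.

Axiom (T1): ∅ ∈ τ? Yes; X ∈ τ? Yes.
Axiom (T2/T3): check pairwise unions and intersections of members of τ.
All pairwise intersections and unions checked — each lies in τ. Therefore τ satisfies (T1), (T2), (T3): it IS a topology on X.


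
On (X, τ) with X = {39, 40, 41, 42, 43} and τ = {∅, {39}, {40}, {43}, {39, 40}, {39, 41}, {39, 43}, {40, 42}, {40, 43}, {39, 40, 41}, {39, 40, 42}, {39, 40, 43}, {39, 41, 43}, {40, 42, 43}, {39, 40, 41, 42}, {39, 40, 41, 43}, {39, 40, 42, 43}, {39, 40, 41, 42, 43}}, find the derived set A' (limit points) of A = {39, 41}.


A' = {41}

For each x ∈ X, list the open sets U ∈ τ with x ∈ U, then check whether U ∩ (A ∖ {x}) ≠ ∅ for every such U.
  x = 39: open {39} ∋ x has {39} ∩ (A ∖ {39}) = ∅, so x is NOT a limit point.
  x = 40: open {40} ∋ x has {40} ∩ (A ∖ {40}) = ∅, so x is NOT a limit point.
  x = 41: opens ∋ x are {39, 41}, {39, 40, 41}, {39, 41, 43}, {39, 40, 41, 42}, {39, 40, 41, 43}, {39, 40, 41, 42, 43}; each meets A ∖ {41}, so x IS a limit point.
  x = 42: open {40, 42} ∋ x has {40, 42} ∩ (A ∖ {42}) = ∅, so x is NOT a limit point.
  x = 43: open {43} ∋ x has {43} ∩ (A ∖ {43}) = ∅, so x is NOT a limit point.
Collecting: A' = {41}.


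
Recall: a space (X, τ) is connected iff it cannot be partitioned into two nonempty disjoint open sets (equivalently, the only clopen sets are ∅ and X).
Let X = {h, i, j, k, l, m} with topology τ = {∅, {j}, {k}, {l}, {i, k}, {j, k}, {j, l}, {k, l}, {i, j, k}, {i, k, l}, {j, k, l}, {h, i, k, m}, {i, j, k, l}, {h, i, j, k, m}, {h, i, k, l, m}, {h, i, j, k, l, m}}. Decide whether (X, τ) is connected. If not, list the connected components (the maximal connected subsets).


(X, τ) is disconnected; components = [{j}, {l}, {h, i, k, m}].

Find clopen sets (U ∈ τ with X ∖ U ∈ τ):
  U = ∅, X ∖ U = {h, i, j, k, l, m} — both open, so U is clopen.
  U = {j}, X ∖ U = {h, i, k, l, m} — both open, so U is clopen.
  U = {l}, X ∖ U = {h, i, j, k, m} — both open, so U is clopen.
  U = {j, l}, X ∖ U = {h, i, k, m} — both open, so U is clopen.
  U = {h, i, k, m}, X ∖ U = {j, l} — both open, so U is clopen.
  U = {h, i, j, k, m}, X ∖ U = {l} — both open, so U is clopen.
  U = {h, i, k, l, m}, X ∖ U = {j} — both open, so U is clopen.
  U = {h, i, j, k, l, m}, X ∖ U = ∅ — both open, so U is clopen.
Nontrivial clopen(s) exist: e.g. {j, l}. So (X, τ) is disconnected.
Compute connected components by grouping points that agree on all clopens:
  component: {j}
  component: {l}
  component: {h, i, k, m}


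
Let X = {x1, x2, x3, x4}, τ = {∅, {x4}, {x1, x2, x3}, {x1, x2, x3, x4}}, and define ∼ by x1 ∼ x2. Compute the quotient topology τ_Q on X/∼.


X/∼ = {[x1=x2], [x3], [x4]}; |τ_Q| = 4.

Equivalence classes: [x1=x2], [x3], [x4].
Quotient map π: X → X/∼ sends x1 ↦ [x1=x2], x2 ↦ [x1=x2], x3 ↦ [x3], x4 ↦ [x4].
For each subset V ⊆ X/∼, compute π^{-1}(V) ⊆ X and check whether π^{-1}(V) ∈ τ. V is open in τ_Q iff π^{-1}(V) ∈ τ.
  V = {}: π^{-1}(V) = ∅ ∈ τ ✓.
  V = {[x1=x2]}: π^{-1}(V) = {x1, x2} ∉ τ ✗.
  V = {[x3]}: π^{-1}(V) = {x3} ∉ τ ✗.
  V = {[x1=x2], [x3]}: π^{-1}(V) = {x1, x2, x3} ∈ τ ✓.
  V = {[x4]}: π^{-1}(V) = {x4} ∈ τ ✓.
  V = {[x1=x2], [x4]}: π^{-1}(V) = {x1, x2, x4} ∉ τ ✗.
  V = {[x3], [x4]}: π^{-1}(V) = {x3, x4} ∉ τ ✗.
  V = {[x1=x2], [x3], [x4]}: π^{-1}(V) = {x1, x2, x3, x4} ∈ τ ✓.
Open sets in the quotient: τ_Q = {{}, {[x1=x2], [x3]}, {[x4]}, {[x1=x2], [x3], [x4]}} (4 elements).


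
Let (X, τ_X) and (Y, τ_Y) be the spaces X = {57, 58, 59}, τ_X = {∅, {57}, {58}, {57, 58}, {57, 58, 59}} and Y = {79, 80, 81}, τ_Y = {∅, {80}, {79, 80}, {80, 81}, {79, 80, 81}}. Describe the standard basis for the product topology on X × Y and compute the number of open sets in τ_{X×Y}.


Basis B = {∅ × ∅, {57} × {80}, {58} × {80}, {57} × {79, 80}, {57} × {80, 81}, {57, 58} × {80}, {58} × {79, 80}, {58} × {80, 81}, {57} × {79, 80, 81}, {57, 58, 59} × {80}, {58} × {79, 80, 81}, {57, 58} × {79, 80}, {57, 58} × {80, 81}, {57, 58} × {79, 80, 81}, {57, 58, 59} × {79, 80}, {57, 58, 59} × {80, 81}, {57, 58, 59} × {79, 80, 81}}; |τ_{X×Y}| = 50.

Enumerate products U × V with U ∈ τ_X, V ∈ τ_Y (deduplicated):
  ∅ × ∅ = {} (∅)
  {57} × {80} = {(57,80)}
  {58} × {80} = {(58,80)}
  {57} × {79, 80} = {(57,79), (57,80)}
  {57} × {80, 81} = {(57,80), (57,81)}
  {57, 58} × {80} = {(57,80), (58,80)}
  {58} × {79, 80} = {(58,79), (58,80)}
  {58} × {80, 81} = {(58,80), (58,81)}
  {57} × {79, 80, 81} = {(57,79), (57,80), (57,81)}
  {57, 58, 59} × {80} = {(57,80), (58,80), (59,80)}
  {58} × {79, 80, 81} = {(58,79), (58,80), (58,81)}
  {57, 58} × {79, 80} = {(57,79), (57,80), (58,79), (58,80)}
  {57, 58} × {80, 81} = {(57,80), (57,81), (58,80), (58,81)}
  {57, 58} × {79, 80, 81} = {(57,79), (57,80), (57,81), (58,79), (58,80), (58,81)}
  {57, 58, 59} × {79, 80} = {(57,79), (57,80), (58,79), (58,80), (59,79), (59,80)}
  {57, 58, 59} × {80, 81} = {(57,80), (57,81), (58,80), (58,81), (59,80), (59,81)}
  {57, 58, 59} × {79, 80, 81} = {(57,79), (57,80), (57,81), (58,79), (58,80), (58,81), (59,79), (59,80), (59,81)}
These 17 distinct sets form the basis B.
Close under arbitrary unions to get τ_{X×Y}; counting gives |τ_{X×Y}| = 50.


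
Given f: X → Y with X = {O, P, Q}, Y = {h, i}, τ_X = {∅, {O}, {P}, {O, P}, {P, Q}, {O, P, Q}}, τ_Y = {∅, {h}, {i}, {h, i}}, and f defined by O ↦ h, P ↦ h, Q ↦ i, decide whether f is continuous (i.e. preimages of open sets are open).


f is NOT continuous.

Compute f^{-1}(U) for each U ∈ τ_Y:
  U = ∅: f^{-1}(U) = ∅ ∈ τ_X ✓.
  U = {h}: f^{-1}(U) = {O, P} ∈ τ_X ✓.
  U = {i}: f^{-1}(U) = {Q} ∉ τ_X ✗.
  U = {h, i}: f^{-1}(U) = {O, P, Q} ∈ τ_X ✓.
Found U = {i} with f^{-1}(U) = {Q} not in τ_X. Therefore f is NOT continuous.


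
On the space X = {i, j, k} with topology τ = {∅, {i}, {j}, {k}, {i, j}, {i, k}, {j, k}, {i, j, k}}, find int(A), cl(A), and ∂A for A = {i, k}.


int(A) = {i, k}, cl(A) = {i, k}, ∂A = ∅.

Closed sets in (X, τ) are complements of opens:
  closed(X, τ) = {∅, {i}, {j}, {k}, {i, j}, {i, k}, {j, k}, {i, j, k}}.
int(A) = ⋃ {U ∈ τ : U ⊆ A}. Opens contained in A: ∅, {i}, {k}, {i, k}.
Taking the union of these: int(A) = {i, k}.
cl(A) = ⋂ {C closed : A ⊆ C}. Closed sets containing A: {i, k}, {i, j, k}.
Intersecting these: cl(A) = {i, k}.
∂A = cl(A) ∖ int(A) = {i, k} ∖ {i, k} = ∅.


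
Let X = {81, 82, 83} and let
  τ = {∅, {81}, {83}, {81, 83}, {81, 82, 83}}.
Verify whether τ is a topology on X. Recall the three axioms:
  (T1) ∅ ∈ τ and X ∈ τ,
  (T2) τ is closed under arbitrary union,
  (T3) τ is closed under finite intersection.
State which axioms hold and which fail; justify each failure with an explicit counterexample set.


τ IS a topology on X.

Axiom (T1): ∅ ∈ τ? Yes; X ∈ τ? Yes.
Axiom (T2/T3): check pairwise unions and intersections of members of τ.
All pairwise intersections and unions checked — each lies in τ. Therefore τ satisfies (T1), (T2), (T3): it IS a topology on X.


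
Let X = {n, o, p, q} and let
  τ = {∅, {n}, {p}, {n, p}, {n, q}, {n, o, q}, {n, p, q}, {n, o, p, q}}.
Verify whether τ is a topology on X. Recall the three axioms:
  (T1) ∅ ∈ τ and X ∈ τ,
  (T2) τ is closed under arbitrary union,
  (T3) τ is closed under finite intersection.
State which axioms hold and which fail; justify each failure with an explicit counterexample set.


τ IS a topology on X.

Axiom (T1): ∅ ∈ τ? Yes; X ∈ τ? Yes.
Axiom (T2/T3): check pairwise unions and intersections of members of τ.
All pairwise intersections and unions checked — each lies in τ. Therefore τ satisfies (T1), (T2), (T3): it IS a topology on X.


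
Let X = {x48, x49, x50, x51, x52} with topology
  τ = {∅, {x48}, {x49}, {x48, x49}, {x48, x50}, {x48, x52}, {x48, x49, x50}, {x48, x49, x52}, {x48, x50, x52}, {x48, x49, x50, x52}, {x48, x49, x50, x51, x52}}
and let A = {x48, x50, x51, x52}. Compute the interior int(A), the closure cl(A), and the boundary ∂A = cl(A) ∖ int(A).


int(A) = {x48, x50, x52}, cl(A) = {x48, x50, x51, x52}, ∂A = {x51}.

Closed sets in (X, τ) are complements of opens:
  closed(X, τ) = {∅, {x51}, {x49, x51}, {x50, x51}, {x51, x52}, {x49, x50, x51}, {x49, x51, x52}, {x50, x51, x52}, {x48, x50, x51, x52}, {x49, x50, x51, x52}, {x48, x49, x50, x51, x52}}.
int(A) = ⋃ {U ∈ τ : U ⊆ A}. Opens contained in A: ∅, {x48}, {x48, x50}, {x48, x52}, {x48, x50, x52}.
Taking the union of these: int(A) = {x48, x50, x52}.
cl(A) = ⋂ {C closed : A ⊆ C}. Closed sets containing A: {x48, x50, x51, x52}, {x48, x49, x50, x51, x52}.
Intersecting these: cl(A) = {x48, x50, x51, x52}.
∂A = cl(A) ∖ int(A) = {x48, x50, x51, x52} ∖ {x48, x50, x52} = {x51}.


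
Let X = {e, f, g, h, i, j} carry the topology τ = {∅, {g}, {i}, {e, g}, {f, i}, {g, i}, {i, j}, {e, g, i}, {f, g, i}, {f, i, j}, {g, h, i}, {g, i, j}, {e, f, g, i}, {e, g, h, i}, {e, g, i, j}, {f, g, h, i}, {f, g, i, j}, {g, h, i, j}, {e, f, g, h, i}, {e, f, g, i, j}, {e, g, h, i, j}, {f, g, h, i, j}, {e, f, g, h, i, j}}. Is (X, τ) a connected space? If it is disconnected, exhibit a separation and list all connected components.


(X, τ) is connected.

Find clopen sets (U ∈ τ with X ∖ U ∈ τ):
  U = ∅, X ∖ U = {e, f, g, h, i, j} — both open, so U is clopen.
  U = {e, f, g, h, i, j}, X ∖ U = ∅ — both open, so U is clopen.
Only trivial clopens (∅ and X) exist, so (X, τ) is connected.
Compute connected components by grouping points that agree on all clopens:
  component: {e, f, g, h, i, j}


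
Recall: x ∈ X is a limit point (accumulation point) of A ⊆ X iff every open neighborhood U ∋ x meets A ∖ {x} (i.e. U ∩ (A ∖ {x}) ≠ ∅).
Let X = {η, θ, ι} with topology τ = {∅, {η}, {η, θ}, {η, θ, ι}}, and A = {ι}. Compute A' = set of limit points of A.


A' = ∅

For each x ∈ X, list the open sets U ∈ τ with x ∈ U, then check whether U ∩ (A ∖ {x}) ≠ ∅ for every such U.
  x = η: open {η} ∋ x has {η} ∩ (A ∖ {η}) = ∅, so x is NOT a limit point.
  x = θ: open {η, θ} ∋ x has {η, θ} ∩ (A ∖ {θ}) = ∅, so x is NOT a limit point.
  x = ι: open {η, θ, ι} ∋ x has {η, θ, ι} ∩ (A ∖ {ι}) = ∅, so x is NOT a limit point.
Collecting: A' = ∅.


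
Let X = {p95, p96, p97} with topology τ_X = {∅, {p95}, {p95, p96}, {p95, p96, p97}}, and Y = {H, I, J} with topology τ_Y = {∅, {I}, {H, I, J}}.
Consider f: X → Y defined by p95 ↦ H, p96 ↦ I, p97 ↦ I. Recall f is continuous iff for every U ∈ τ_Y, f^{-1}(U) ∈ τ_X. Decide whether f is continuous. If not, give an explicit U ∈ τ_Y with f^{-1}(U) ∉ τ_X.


f is NOT continuous.

Compute f^{-1}(U) for each U ∈ τ_Y:
  U = ∅: f^{-1}(U) = ∅ ∈ τ_X ✓.
  U = {I}: f^{-1}(U) = {p96, p97} ∉ τ_X ✗.
  U = {H, I, J}: f^{-1}(U) = {p95, p96, p97} ∈ τ_X ✓.
Found U = {I} with f^{-1}(U) = {p96, p97} not in τ_X. Therefore f is NOT continuous.


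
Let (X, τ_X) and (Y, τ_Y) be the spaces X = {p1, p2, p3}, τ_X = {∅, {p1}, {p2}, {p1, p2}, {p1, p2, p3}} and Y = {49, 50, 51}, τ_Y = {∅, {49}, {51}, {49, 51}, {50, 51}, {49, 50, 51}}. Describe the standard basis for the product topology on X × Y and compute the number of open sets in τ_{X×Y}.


Basis B = {∅ × ∅, {p1} × {49}, {p1} × {51}, {p2} × {49}, {p2} × {51}, {p1} × {49, 51}, {p1, p2} × {49}, {p1} × {50, 51}, {p1, p2} × {51}, {p2} × {49, 51}, {p2} × {50, 51}, {p1} × {49, 50, 51}, {p1, p2, p3} × {49}, {p1, p2, p3} × {51}, {p2} × {49, 50, 51}, {p1, p2} × {49, 51}, {p1, p2} × {50, 51}, {p1, p2} × {49, 50, 51}, {p1, p2, p3} × {49, 51}, {p1, p2, p3} × {50, 51}, {p1, p2, p3} × {49, 50, 51}}; |τ_{X×Y}| = 70.

Enumerate products U × V with U ∈ τ_X, V ∈ τ_Y (deduplicated):
  ∅ × ∅ = {} (∅)
  {p1} × {49} = {(p1,49)}
  {p1} × {51} = {(p1,51)}
  {p2} × {49} = {(p2,49)}
  {p2} × {51} = {(p2,51)}
  {p1} × {49, 51} = {(p1,49), (p1,51)}
  {p1, p2} × {49} = {(p1,49), (p2,49)}
  {p1} × {50, 51} = {(p1,50), (p1,51)}
  {p1, p2} × {51} = {(p1,51), (p2,51)}
  {p2} × {49, 51} = {(p2,49), (p2,51)}
  {p2} × {50, 51} = {(p2,50), (p2,51)}
  {p1} × {49, 50, 51} = {(p1,49), (p1,50), (p1,51)}
  {p1, p2, p3} × {49} = {(p1,49), (p2,49), (p3,49)}
  {p1, p2, p3} × {51} = {(p1,51), (p2,51), (p3,51)}
  {p2} × {49, 50, 51} = {(p2,49), (p2,50), (p2,51)}
  {p1, p2} × {49, 51} = {(p1,49), (p1,51), (p2,49), (p2,51)}
  {p1, p2} × {50, 51} = {(p1,50), (p1,51), (p2,50), (p2,51)}
  {p1, p2} × {49, 50, 51} = {(p1,49), (p1,50), (p1,51), (p2,49), (p2,50), (p2,51)}
  {p1, p2, p3} × {49, 51} = {(p1,49), (p1,51), (p2,49), (p2,51), (p3,49), (p3,51)}
  {p1, p2, p3} × {50, 51} = {(p1,50), (p1,51), (p2,50), (p2,51), (p3,50), (p3,51)}
  {p1, p2, p3} × {49, 50, 51} = {(p1,49), (p1,50), (p1,51), (p2,49), (p2,50), (p2,51), (p3,49), (p3,50), (p3,51)}
These 21 distinct sets form the basis B.
Close under arbitrary unions to get τ_{X×Y}; counting gives |τ_{X×Y}| = 70.


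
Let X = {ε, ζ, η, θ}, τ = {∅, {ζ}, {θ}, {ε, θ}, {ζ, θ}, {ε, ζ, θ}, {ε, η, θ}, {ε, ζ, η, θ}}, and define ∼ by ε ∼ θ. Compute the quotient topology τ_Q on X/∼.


X/∼ = {[ε=θ], [ζ], [η]}; |τ_Q| = 6.

Equivalence classes: [ε=θ], [ζ], [η].
Quotient map π: X → X/∼ sends ε ↦ [ε=θ], ζ ↦ [ζ], η ↦ [η], θ ↦ [ε=θ].
For each subset V ⊆ X/∼, compute π^{-1}(V) ⊆ X and check whether π^{-1}(V) ∈ τ. V is open in τ_Q iff π^{-1}(V) ∈ τ.
  V = {}: π^{-1}(V) = ∅ ∈ τ ✓.
  V = {[ε=θ]}: π^{-1}(V) = {ε, θ} ∈ τ ✓.
  V = {[ζ]}: π^{-1}(V) = {ζ} ∈ τ ✓.
  V = {[ε=θ], [ζ]}: π^{-1}(V) = {ε, ζ, θ} ∈ τ ✓.
  V = {[η]}: π^{-1}(V) = {η} ∉ τ ✗.
  V = {[ε=θ], [η]}: π^{-1}(V) = {ε, η, θ} ∈ τ ✓.
  V = {[ζ], [η]}: π^{-1}(V) = {ζ, η} ∉ τ ✗.
  V = {[ε=θ], [ζ], [η]}: π^{-1}(V) = {ε, ζ, η, θ} ∈ τ ✓.
Open sets in the quotient: τ_Q = {{}, {[ε=θ]}, {[ζ]}, {[ε=θ], [ζ]}, {[ε=θ], [η]}, {[ε=θ], [ζ], [η]}} (6 elements).


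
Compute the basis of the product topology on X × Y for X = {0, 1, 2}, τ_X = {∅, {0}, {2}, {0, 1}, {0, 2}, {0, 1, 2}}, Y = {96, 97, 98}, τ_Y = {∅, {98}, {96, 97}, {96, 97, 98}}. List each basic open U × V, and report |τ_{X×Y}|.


Basis B = {∅ × ∅, {0} × {98}, {2} × {98}, {0} × {96, 97}, {0, 1} × {98}, {0, 2} × {98}, {2} × {96, 97}, {0} × {96, 97, 98}, {0, 1, 2} × {98}, {2} × {96, 97, 98}, {0, 1} × {96, 97}, {0, 2} × {96, 97}, {0, 1} × {96, 97, 98}, {0, 2} × {96, 97, 98}, {0, 1, 2} × {96, 97}, {0, 1, 2} × {96, 97, 98}}; |τ_{X×Y}| = 36.

Enumerate products U × V with U ∈ τ_X, V ∈ τ_Y (deduplicated):
  ∅ × ∅ = {} (∅)
  {0} × {98} = {(0,98)}
  {2} × {98} = {(2,98)}
  {0} × {96, 97} = {(0,96), (0,97)}
  {0, 1} × {98} = {(0,98), (1,98)}
  {0, 2} × {98} = {(0,98), (2,98)}
  {2} × {96, 97} = {(2,96), (2,97)}
  {0} × {96, 97, 98} = {(0,96), (0,97), (0,98)}
  {0, 1, 2} × {98} = {(0,98), (1,98), (2,98)}
  {2} × {96, 97, 98} = {(2,96), (2,97), (2,98)}
  {0, 1} × {96, 97} = {(0,96), (0,97), (1,96), (1,97)}
  {0, 2} × {96, 97} = {(0,96), (0,97), (2,96), (2,97)}
  {0, 1} × {96, 97, 98} = {(0,96), (0,97), (0,98), (1,96), (1,97), (1,98)}
  {0, 2} × {96, 97, 98} = {(0,96), (0,97), (0,98), (2,96), (2,97), (2,98)}
  {0, 1, 2} × {96, 97} = {(0,96), (0,97), (1,96), (1,97), (2,96), (2,97)}
  {0, 1, 2} × {96, 97, 98} = {(0,96), (0,97), (0,98), (1,96), (1,97), (1,98), (2,96), (2,97), (2,98)}
These 16 distinct sets form the basis B.
Close under arbitrary unions to get τ_{X×Y}; counting gives |τ_{X×Y}| = 36.


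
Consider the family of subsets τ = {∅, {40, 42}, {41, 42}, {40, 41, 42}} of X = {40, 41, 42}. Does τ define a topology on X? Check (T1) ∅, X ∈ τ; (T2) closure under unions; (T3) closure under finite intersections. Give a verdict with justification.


τ is NOT a topology on X.

Axiom (T1): ∅ ∈ τ? Yes; X ∈ τ? Yes.
Axiom (T2/T3): check pairwise unions and intersections of members of τ.
Counterexample for (T3): {40, 42} ∩ {41, 42} = {42} ∉ τ. Therefore τ is NOT a topology.


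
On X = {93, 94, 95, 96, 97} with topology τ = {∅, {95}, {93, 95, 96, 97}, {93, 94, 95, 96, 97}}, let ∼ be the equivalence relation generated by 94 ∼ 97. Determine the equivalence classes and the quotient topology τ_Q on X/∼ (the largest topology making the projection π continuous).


X/∼ = {[93], [94=97], [95], [96]}; |τ_Q| = 3.

Equivalence classes: [93], [94=97], [95], [96].
Quotient map π: X → X/∼ sends 93 ↦ [93], 94 ↦ [94=97], 95 ↦ [95], 96 ↦ [96], 97 ↦ [94=97].
For each subset V ⊆ X/∼, compute π^{-1}(V) ⊆ X and check whether π^{-1}(V) ∈ τ. V is open in τ_Q iff π^{-1}(V) ∈ τ.
  V = {}: π^{-1}(V) = ∅ ∈ τ ✓.
  V = {[93]}: π^{-1}(V) = {93} ∉ τ ✗.
  V = {[94=97]}: π^{-1}(V) = {94, 97} ∉ τ ✗.
  V = {[93], [94=97]}: π^{-1}(V) = {93, 94, 97} ∉ τ ✗.
  V = {[95]}: π^{-1}(V) = {95} ∈ τ ✓.
  V = {[93], [95]}: π^{-1}(V) = {93, 95} ∉ τ ✗.
  V = {[94=97], [95]}: π^{-1}(V) = {94, 95, 97} ∉ τ ✗.
  V = {[93], [94=97], [95]}: π^{-1}(V) = {93, 94, 95, 97} ∉ τ ✗.
  V = {[96]}: π^{-1}(V) = {96} ∉ τ ✗.
  V = {[93], [96]}: π^{-1}(V) = {93, 96} ∉ τ ✗.
  V = {[94=97], [96]}: π^{-1}(V) = {94, 96, 97} ∉ τ ✗.
  V = {[93], [94=97], [96]}: π^{-1}(V) = {93, 94, 96, 97} ∉ τ ✗.
  V = {[95], [96]}: π^{-1}(V) = {95, 96} ∉ τ ✗.
  V = {[93], [95], [96]}: π^{-1}(V) = {93, 95, 96} ∉ τ ✗.
  V = {[94=97], [95], [96]}: π^{-1}(V) = {94, 95, 96, 97} ∉ τ ✗.
  V = {[93], [94=97], [95], [96]}: π^{-1}(V) = {93, 94, 95, 96, 97} ∈ τ ✓.
Open sets in the quotient: τ_Q = {{}, {[95]}, {[93], [94=97], [95], [96]}} (3 elements).
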